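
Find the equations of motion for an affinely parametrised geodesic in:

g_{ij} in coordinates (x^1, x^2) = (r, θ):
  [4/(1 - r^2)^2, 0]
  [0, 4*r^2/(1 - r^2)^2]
Geodesic equation: d^2x^k/dλ^2 + Γ^k_{ij} (dx^i/dλ)(dx^j/dλ) = 0.
Non-zero Christoffel symbols:
Γ^r_{r r} = 2*r/(1 - r^2)
Γ^r_{θ θ} = (r^3 + r)/(r^2 - 1)
Γ^θ_{r θ} = (-r^2 - 1)/(r^3 - r)
Substituting (the symmetric pair Γ^k_{ij}, Γ^k_{ji} combines into a factor 2):
d^2r/dλ^2 + (2*r/(1 - r^2)) (dr/dλ)^2 + ((r^3 + r)/(r^2 - 1)) (dθ/dλ)^2 = 0
d^2θ/dλ^2 + ((-2*r^2 - 2)/(r^3 - r)) (dr/dλ)(dθ/dλ) = 0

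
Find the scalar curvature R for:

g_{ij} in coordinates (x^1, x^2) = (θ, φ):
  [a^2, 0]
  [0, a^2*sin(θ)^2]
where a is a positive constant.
Non-zero Christoffel symbols (Γ^k_{ij} = Γ^k_{ji}):
Γ^θ_{φ φ} = -sin(2*θ)/2
Γ^φ_{θ φ} = 1/tan(θ)
Ricci tensor (R_{ij} = R^k_{ikj}): R_{θθ} = 1, R_{θφ} = 0, R_{φφ} = sin(θ)^2
Inverse metric: g^{θθ} = 1/a^2, g^{φφ} = 1/(a^2*sin(θ)^2)
R = g^{ij} R_{ij} = (1/a^2)(1) + (1/(a^2*sin(θ)^2))(sin(θ)^2) = 2/a^2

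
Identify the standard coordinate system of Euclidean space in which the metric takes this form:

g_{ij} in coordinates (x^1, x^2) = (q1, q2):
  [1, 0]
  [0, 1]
All components are constant and the metric is the identity, i.e. orthonormal rectilinear coordinates.
Cartesian (2D) coordinates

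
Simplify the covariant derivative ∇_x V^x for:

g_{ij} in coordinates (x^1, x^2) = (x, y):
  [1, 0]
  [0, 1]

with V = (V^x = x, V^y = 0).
All Christoffel symbols are zero.
∇_x V^x = ∂_x V^x + Γ^x_{x j} V^j
  = (1) + (0)(x) + (0)(0)
  = 1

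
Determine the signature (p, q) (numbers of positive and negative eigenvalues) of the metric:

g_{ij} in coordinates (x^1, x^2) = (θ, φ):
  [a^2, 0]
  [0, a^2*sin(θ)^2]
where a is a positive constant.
The metric is diagonal, so its eigenvalues are the diagonal entries: a^2, a^2*sin(θ)^2 (at a generic point, where coordinate-dependent entries are positive).
2 positive, 0 negative.
(2, 0) - Riemannian (positive definite)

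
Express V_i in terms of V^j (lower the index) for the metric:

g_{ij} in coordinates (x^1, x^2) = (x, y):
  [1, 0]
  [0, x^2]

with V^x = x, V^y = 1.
V_i = g_{ij} V^j:
V_x = (1)(x) + (0)(1) = x
V_y = (0)(x) + (x^2)(1) = x^2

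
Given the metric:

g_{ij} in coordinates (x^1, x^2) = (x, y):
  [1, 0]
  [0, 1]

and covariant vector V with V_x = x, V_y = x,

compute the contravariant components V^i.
Inverse metric (diagonal): g^{xx} = 1, g^{yy} = 1
V^i = g^{ij} V_j:
V^x = (1)(x) + (0)(x) = x
V^y = (0)(x) + (1)(x) = x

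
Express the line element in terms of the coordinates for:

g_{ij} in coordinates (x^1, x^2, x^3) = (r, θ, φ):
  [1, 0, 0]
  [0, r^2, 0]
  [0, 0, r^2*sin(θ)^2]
ds^2 = g_{ij} dx^i dx^j; only the non-zero components contribute.
ds^2 = dr^2 + r^2 dθ^2 + r^2*sin(θ)^2 dφ^2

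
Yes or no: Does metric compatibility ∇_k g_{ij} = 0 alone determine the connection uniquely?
One also needs vanishing torsion; metric compatibility plus torsion-freeness singles out the Levi-Civita connection.
No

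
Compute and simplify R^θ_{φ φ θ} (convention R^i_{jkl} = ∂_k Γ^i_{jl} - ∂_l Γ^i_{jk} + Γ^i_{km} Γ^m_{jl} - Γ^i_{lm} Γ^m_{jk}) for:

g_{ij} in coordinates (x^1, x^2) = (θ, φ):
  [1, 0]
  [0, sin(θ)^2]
Non-zero Christoffel symbols (Γ^k_{ij} = Γ^k_{ji}):
Γ^θ_{φ φ} = -sin(2*θ)/2
Γ^φ_{θ φ} = 1/tan(θ)
R^θ_{φ φ θ} = ∂_φ Γ^θ_{φ θ} - ∂_θ Γ^θ_{φ φ} + Γ^θ_{φ m} Γ^m_{φ θ} - Γ^θ_{θ m} Γ^m_{φ φ}
  = (0) - (-cos(2*θ)) + (-cos(θ)^2) - (0) = -sin(θ)^2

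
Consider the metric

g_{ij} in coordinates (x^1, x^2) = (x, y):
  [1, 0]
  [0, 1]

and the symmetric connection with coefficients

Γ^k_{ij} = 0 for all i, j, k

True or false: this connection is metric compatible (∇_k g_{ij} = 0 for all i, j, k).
Using ∇_k g_{ij} = ∂_k g_{ij} - Γ^m_{ki} g_{mj} - Γ^m_{kj} g_{im}:
e.g. ∇_x g_{xx} = (0) - (0) - (0) = 0
Every component ∇_k g_{ij} vanishes: the connection is metric compatible.
True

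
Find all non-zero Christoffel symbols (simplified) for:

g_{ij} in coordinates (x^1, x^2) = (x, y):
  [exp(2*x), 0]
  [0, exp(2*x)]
Using Γ^k_{ij} = (1/2) g^{km} (∂_i g_{mj} + ∂_j g_{mi} - ∂_m g_{ij}); the metric is diagonal, so only the m = k term contributes.
Non-zero symbols (using the symmetry Γ^k_{ij} = Γ^k_{ji}):
Γ^x_{x x} = (1/2) g^{xx} (∂_x g_{xx} + ∂_x g_{xx} - ∂_x g_{xx}) = (1/2)(exp(-2*x))((2*exp(2*x)) + (2*exp(2*x)) - (2*exp(2*x))) = 1
Γ^x_{y y} = (1/2) g^{xx} (∂_y g_{xy} + ∂_y g_{xy} - ∂_x g_{yy}) = (1/2)(exp(-2*x))((0) + (0) - (2*exp(2*x))) = -1
Γ^y_{x y} = (1/2) g^{yy} (∂_x g_{yy} + ∂_y g_{yx} - ∂_y g_{xy}) = (1/2)(exp(-2*x))((2*exp(2*x)) + (0) - (0)) = 1
All other Christoffel symbols are zero.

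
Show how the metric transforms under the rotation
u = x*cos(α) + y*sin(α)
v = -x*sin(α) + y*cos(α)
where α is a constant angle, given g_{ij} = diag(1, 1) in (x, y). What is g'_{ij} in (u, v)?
Invert the transformation: x = u*cos(α) - v*sin(α), y = u*sin(α) + v*cos(α)
g'_{ij} = (∂x^k/∂x'^i)(∂x^l/∂x'^j) g_{kl}; with g_{kl} = δ_{kl} this is Σ_k (∂x^k/∂x'^i)(∂x^k/∂x'^j).
Jacobian: ∂x/∂u = cos(α), ∂x/∂v = -sin(α), ∂y/∂u = sin(α), ∂y/∂v = cos(α)
g'_{uu} = (cos(α))(cos(α)) + (sin(α))(sin(α)) = 1
g'_{uv} = (cos(α))(-sin(α)) + (sin(α))(cos(α)) = 0
g'_{vv} = (-sin(α))(-sin(α)) + (cos(α))(cos(α)) = 1
g'_{ij} = diag(1, 1)
The Euclidean metric is invariant under rotations.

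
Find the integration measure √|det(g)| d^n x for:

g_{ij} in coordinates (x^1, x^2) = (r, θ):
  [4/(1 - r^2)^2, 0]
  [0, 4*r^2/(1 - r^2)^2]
det(g) = 16*r^2/(1 - r^2)^4
√|det(g)| = 4*r/(r^2 - 1)^2
Volume element: dV = 4*r/(r^2 - 1)^2 dr dθ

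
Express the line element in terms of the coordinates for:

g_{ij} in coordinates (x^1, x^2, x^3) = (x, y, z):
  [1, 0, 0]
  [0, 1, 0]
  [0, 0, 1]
ds^2 = g_{ij} dx^i dx^j; only the non-zero components contribute.
ds^2 = dx^2 + dy^2 + dz^2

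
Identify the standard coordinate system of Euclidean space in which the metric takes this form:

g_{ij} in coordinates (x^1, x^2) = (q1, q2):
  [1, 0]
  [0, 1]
All components are constant and the metric is the identity, i.e. orthonormal rectilinear coordinates.
Cartesian (2D) coordinates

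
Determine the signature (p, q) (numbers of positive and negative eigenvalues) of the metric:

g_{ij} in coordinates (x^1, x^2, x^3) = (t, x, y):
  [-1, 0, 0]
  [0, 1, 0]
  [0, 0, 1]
The metric is diagonal, so its eigenvalues are the diagonal entries: -1, 1, 1 (at a generic point, where coordinate-dependent entries are positive).
2 positive, 1 negative.
(2, 1) - Lorentzian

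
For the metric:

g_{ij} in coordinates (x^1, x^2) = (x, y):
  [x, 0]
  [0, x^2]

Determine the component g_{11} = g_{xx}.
With x^1 = x, x^2 = y, g_{11} = g_{xx} is the row-1, column-1 entry of the matrix.
g_{11} = x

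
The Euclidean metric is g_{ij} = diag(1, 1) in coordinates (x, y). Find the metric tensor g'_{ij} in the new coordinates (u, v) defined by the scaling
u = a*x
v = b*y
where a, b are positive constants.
Invert the transformation: x = u/a, y = v/b
g'_{ij} = (∂x^k/∂x'^i)(∂x^l/∂x'^j) g_{kl}; with g_{kl} = δ_{kl} this is Σ_k (∂x^k/∂x'^i)(∂x^k/∂x'^j).
Jacobian: ∂x/∂u = 1/a, ∂x/∂v = 0, ∂y/∂u = 0, ∂y/∂v = 1/b
g'_{uu} = (1/a)(1/a) + (0)(0) = 1/a^2
g'_{uv} = (1/a)(0) + (0)(1/b) = 0
g'_{vv} = (0)(0) + (1/b)(1/b) = 1/b^2
g'_{ij} = diag(1/a^2, 1/b^2)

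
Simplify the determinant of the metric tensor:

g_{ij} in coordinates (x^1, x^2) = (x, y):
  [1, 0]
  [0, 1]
For a 2×2 metric: det(g) = g_{11}·g_{22} - g_{12}·g_{21}
= (1)·(1) - (0)·(0)
= 1 - 0
det(g) = 1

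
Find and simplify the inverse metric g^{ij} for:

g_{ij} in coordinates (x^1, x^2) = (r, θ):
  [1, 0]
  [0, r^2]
The metric is diagonal, so g^{ij} is diagonal with entries 1/g_{ii}: diag(1, 1/(r^2)).
g^{ij}:
  [1, 0]
  [0, 1/r^2]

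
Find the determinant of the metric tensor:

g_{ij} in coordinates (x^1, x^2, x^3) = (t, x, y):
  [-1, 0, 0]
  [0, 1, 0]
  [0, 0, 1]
Diagonal metric: det(g) = g_{11}·g_{22}·g_{33}
= (-1)·(1)·(1)
det(g) = -1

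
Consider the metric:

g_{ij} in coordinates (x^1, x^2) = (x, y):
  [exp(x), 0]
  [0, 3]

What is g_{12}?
With x^1 = x, x^2 = y, g_{12} = g_{xy} is the row-1, column-2 entry of the matrix.
g_{12} = 0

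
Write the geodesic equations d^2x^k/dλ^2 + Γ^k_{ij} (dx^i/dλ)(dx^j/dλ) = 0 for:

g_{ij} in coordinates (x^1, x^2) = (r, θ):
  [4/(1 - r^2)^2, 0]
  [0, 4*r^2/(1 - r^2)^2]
Geodesic equation: d^2x^k/dλ^2 + Γ^k_{ij} (dx^i/dλ)(dx^j/dλ) = 0.
Non-zero Christoffel symbols:
Γ^r_{r r} = 2*r/(1 - r^2)
Γ^r_{θ θ} = (r^3 + r)/(r^2 - 1)
Γ^θ_{r θ} = (-r^2 - 1)/(r^3 - r)
Substituting (the symmetric pair Γ^k_{ij}, Γ^k_{ji} combines into a factor 2):
d^2r/dλ^2 + (2*r/(1 - r^2)) (dr/dλ)^2 + ((r^3 + r)/(r^2 - 1)) (dθ/dλ)^2 = 0
d^2θ/dλ^2 + ((-2*r^2 - 2)/(r^3 - r)) (dr/dλ)(dθ/dλ) = 0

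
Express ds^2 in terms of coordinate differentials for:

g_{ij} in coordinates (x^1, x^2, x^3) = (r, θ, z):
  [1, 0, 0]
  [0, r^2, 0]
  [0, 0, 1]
ds^2 = g_{ij} dx^i dx^j; only the non-zero components contribute.
ds^2 = dr^2 + r^2 dθ^2 + dz^2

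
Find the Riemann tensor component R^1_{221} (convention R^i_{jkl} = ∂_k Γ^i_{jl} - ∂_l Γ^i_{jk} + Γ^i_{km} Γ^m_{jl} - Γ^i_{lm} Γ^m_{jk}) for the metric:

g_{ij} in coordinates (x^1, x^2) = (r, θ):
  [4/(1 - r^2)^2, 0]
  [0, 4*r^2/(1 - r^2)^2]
Non-zero Christoffel symbols (Γ^k_{ij} = Γ^k_{ji}):
Γ^r_{r r} = 2*r/(1 - r^2)
Γ^r_{θ θ} = (r^3 + r)/(r^2 - 1)
Γ^θ_{r θ} = (-r^2 - 1)/(r^3 - r)
R^r_{θ θ r} = ∂_θ Γ^r_{θ r} - ∂_r Γ^r_{θ θ} + Γ^r_{θ m} Γ^m_{θ r} - Γ^r_{r m} Γ^m_{θ θ}
  = (0) - ((r^4 - 4*r^2 - 1)/(r^2 - 1)^2) + (-(r^2 + 1)^2/(r^2 - 1)^2) - (-2*r^2*(r^2 + 1)/(r^2 - 1)^2) = 4*r^2/(r^2 - 1)^2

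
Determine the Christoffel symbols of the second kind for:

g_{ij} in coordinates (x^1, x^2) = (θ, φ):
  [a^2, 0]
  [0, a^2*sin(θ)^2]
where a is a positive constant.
Using Γ^k_{ij} = (1/2) g^{km} (∂_i g_{mj} + ∂_j g_{mi} - ∂_m g_{ij}); the metric is diagonal, so only the m = k term contributes.
Non-zero symbols (using the symmetry Γ^k_{ij} = Γ^k_{ji}):
Γ^θ_{φ φ} = (1/2) g^{θθ} (∂_φ g_{θφ} + ∂_φ g_{θφ} - ∂_θ g_{φφ}) = (1/2)(1/a^2)((0) + (0) - (a^2*sin(2*θ))) = -sin(2*θ)/2
Γ^φ_{θ φ} = (1/2) g^{φφ} (∂_θ g_{φφ} + ∂_φ g_{φθ} - ∂_φ g_{θφ}) = (1/2)(1/(a^2*sin(θ)^2))((a^2*sin(2*θ)) + (0) - (0)) = 1/tan(θ)
All other Christoffel symbols are zero.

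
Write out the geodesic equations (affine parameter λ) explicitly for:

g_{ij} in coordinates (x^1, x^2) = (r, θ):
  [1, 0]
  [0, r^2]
Geodesic equation: d^2x^k/dλ^2 + Γ^k_{ij} (dx^i/dλ)(dx^j/dλ) = 0.
Non-zero Christoffel symbols:
Γ^r_{θ θ} = -r
Γ^θ_{r θ} = 1/r
Substituting (the symmetric pair Γ^k_{ij}, Γ^k_{ji} combines into a factor 2):
d^2r/dλ^2 - r (dθ/dλ)^2 = 0
d^2θ/dλ^2 + (2/r) (dr/dλ)(dθ/dλ) = 0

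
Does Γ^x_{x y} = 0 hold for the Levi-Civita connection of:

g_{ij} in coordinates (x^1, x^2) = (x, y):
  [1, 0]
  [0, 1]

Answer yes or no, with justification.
Γ^x_{x y} = (1/2) g^{xx} (∂_x g_{xy} + ∂_y g_{xx} - ∂_x g_{xy}) = (1/2)(1)((0) + (0) - (0)) = 0
This equals the proposed value 0.
Yes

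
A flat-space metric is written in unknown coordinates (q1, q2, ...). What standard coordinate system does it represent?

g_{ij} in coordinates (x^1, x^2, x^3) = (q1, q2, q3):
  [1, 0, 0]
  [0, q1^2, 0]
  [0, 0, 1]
The line element ds^2 = dq1^2 + q1^2 dq2^2 + dq3^2 is dr^2 + r^2 dθ^2 + dz^2 with q1 = r, q2 = θ, q3 = z.
cylindrical coordinates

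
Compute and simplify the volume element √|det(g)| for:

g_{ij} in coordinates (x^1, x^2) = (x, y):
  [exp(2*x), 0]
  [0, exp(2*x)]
det(g) = exp(4*x)
√|det(g)| = exp(2*x)
Volume element: dV = exp(2*x) dx dy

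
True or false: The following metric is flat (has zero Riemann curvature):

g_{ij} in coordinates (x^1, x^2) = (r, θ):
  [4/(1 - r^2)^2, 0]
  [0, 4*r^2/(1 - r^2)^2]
Non-zero Christoffel symbols:
Γ^r_{r r} = 2*r/(1 - r^2)
Γ^r_{θ θ} = (r^3 + r)/(r^2 - 1)
Γ^θ_{r θ} = (-r^2 - 1)/(r^3 - r)
Ricci tensor: R_{rr} = -4/(r^2 - 1)^2, R_{rθ} = 0, R_{θθ} = -4*r^2/(r^2 - 1)^2
The Ricci tensor is non-zero, so the Riemann tensor is non-zero: not flat.
False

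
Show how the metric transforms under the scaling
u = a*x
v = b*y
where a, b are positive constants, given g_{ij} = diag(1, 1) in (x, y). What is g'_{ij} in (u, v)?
Invert the transformation: x = u/a, y = v/b
g'_{ij} = (∂x^k/∂x'^i)(∂x^l/∂x'^j) g_{kl}; with g_{kl} = δ_{kl} this is Σ_k (∂x^k/∂x'^i)(∂x^k/∂x'^j).
Jacobian: ∂x/∂u = 1/a, ∂x/∂v = 0, ∂y/∂u = 0, ∂y/∂v = 1/b
g'_{uu} = (1/a)(1/a) + (0)(0) = 1/a^2
g'_{uv} = (1/a)(0) + (0)(1/b) = 0
g'_{vv} = (0)(0) + (1/b)(1/b) = 1/b^2
g'_{ij} = diag(1/a^2, 1/b^2)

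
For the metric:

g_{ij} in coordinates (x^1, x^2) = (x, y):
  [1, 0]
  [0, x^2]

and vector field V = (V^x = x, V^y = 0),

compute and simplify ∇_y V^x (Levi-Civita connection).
Non-zero Christoffel symbols:
Γ^x_{y y} = -x
Γ^y_{x y} = 1/x
∇_y V^x = ∂_y V^x + Γ^x_{y j} V^j
  = (0) + (0)(x) + (-x)(0)
  = 0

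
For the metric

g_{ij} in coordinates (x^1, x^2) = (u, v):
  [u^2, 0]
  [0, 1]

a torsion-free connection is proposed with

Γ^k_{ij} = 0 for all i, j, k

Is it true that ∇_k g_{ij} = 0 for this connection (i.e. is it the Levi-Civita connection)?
Using ∇_k g_{ij} = ∂_k g_{ij} - Γ^m_{ki} g_{mj} - Γ^m_{kj} g_{im}:
∇_u g_{uu} = (2*u) - (0) - (0) = 2*u ≠ 0
So the connection is not metric compatible (it is not the Levi-Civita connection).
No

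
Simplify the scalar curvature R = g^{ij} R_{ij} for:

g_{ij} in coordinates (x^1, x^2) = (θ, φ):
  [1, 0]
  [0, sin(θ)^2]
Non-zero Christoffel symbols (Γ^k_{ij} = Γ^k_{ji}):
Γ^θ_{φ φ} = -sin(2*θ)/2
Γ^φ_{θ φ} = 1/tan(θ)
Ricci tensor (R_{ij} = R^k_{ikj}): R_{θθ} = 1, R_{θφ} = 0, R_{φφ} = sin(θ)^2
Inverse metric: g^{θθ} = 1, g^{φφ} = 1/sin(θ)^2
R = g^{ij} R_{ij} = (1)(1) + (1/sin(θ)^2)(sin(θ)^2) = 2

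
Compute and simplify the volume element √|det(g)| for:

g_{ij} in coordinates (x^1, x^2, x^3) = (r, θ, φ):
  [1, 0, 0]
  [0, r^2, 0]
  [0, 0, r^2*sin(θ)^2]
det(g) = r^4*sin(θ)^2
√|det(g)| = r^2*sin(θ) (taking 0 < θ < π so that |sin(θ)| = sin(θ))
Volume element: dV = r^2*sin(θ) dr dθ dφ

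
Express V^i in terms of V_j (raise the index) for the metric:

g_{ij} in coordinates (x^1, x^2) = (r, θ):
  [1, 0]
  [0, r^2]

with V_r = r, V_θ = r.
Inverse metric (diagonal): g^{rr} = 1, g^{θθ} = 1/r^2
V^i = g^{ij} V_j:
V^r = (1)(r) + (0)(r) = r
V^θ = (0)(r) + (1/r^2)(r) = 1/r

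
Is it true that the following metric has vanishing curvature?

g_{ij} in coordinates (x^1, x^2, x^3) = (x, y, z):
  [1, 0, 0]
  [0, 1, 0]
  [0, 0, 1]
All metric components are constant, so every Christoffel symbol vanishes and R^i_{jkl} = 0.
Yes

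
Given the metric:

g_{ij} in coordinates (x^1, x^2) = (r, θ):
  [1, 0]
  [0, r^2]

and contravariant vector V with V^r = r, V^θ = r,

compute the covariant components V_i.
V_i = g_{ij} V^j:
V_r = (1)(r) + (0)(r) = r
V_θ = (0)(r) + (r^2)(r) = r^3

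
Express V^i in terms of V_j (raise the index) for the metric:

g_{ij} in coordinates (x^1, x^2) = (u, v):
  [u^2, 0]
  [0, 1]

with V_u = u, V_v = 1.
Inverse metric (diagonal): g^{uu} = 1/u^2, g^{vv} = 1
V^i = g^{ij} V_j:
V^u = (1/u^2)(u) + (0)(1) = 1/u
V^v = (0)(u) + (1)(1) = 1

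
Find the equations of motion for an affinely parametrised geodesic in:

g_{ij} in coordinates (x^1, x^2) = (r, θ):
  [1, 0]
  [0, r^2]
Geodesic equation: d^2x^k/dλ^2 + Γ^k_{ij} (dx^i/dλ)(dx^j/dλ) = 0.
Non-zero Christoffel symbols:
Γ^r_{θ θ} = -r
Γ^θ_{r θ} = 1/r
Substituting (the symmetric pair Γ^k_{ij}, Γ^k_{ji} combines into a factor 2):
d^2r/dλ^2 - r (dθ/dλ)^2 = 0
d^2θ/dλ^2 + (2/r) (dr/dλ)(dθ/dλ) = 0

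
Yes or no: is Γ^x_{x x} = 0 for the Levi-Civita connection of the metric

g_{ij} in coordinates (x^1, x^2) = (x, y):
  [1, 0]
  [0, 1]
Γ^x_{x x} = (1/2) g^{xx} (∂_x g_{xx} + ∂_x g_{xx} - ∂_x g_{xx}) = (1/2)(1)((0) + (0) - (0)) = 0
This equals the proposed value 0.
Yes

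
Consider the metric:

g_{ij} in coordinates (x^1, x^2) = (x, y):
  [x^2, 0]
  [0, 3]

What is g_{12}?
With x^1 = x, x^2 = y, g_{12} = g_{xy} is the row-1, column-2 entry of the matrix.
g_{12} = 0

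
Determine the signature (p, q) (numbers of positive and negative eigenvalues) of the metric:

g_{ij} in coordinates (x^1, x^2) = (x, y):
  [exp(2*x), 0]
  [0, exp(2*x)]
The metric is diagonal, so its eigenvalues are the diagonal entries: exp(2*x), exp(2*x) (at a generic point, where coordinate-dependent entries are positive).
2 positive, 0 negative.
(2, 0) - Riemannian (positive definite)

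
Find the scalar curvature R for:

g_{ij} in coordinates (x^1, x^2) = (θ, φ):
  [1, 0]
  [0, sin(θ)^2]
Non-zero Christoffel symbols (Γ^k_{ij} = Γ^k_{ji}):
Γ^θ_{φ φ} = -sin(2*θ)/2
Γ^φ_{θ φ} = 1/tan(θ)
Ricci tensor (R_{ij} = R^k_{ikj}): R_{θθ} = 1, R_{θφ} = 0, R_{φφ} = sin(θ)^2
Inverse metric: g^{θθ} = 1, g^{φφ} = 1/sin(θ)^2
R = g^{ij} R_{ij} = (1)(1) + (1/sin(θ)^2)(sin(θ)^2) = 2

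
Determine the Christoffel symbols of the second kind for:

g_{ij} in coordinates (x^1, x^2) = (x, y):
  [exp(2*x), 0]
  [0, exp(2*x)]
Using Γ^k_{ij} = (1/2) g^{km} (∂_i g_{mj} + ∂_j g_{mi} - ∂_m g_{ij}); the metric is diagonal, so only the m = k term contributes.
Non-zero symbols (using the symmetry Γ^k_{ij} = Γ^k_{ji}):
Γ^x_{x x} = (1/2) g^{xx} (∂_x g_{xx} + ∂_x g_{xx} - ∂_x g_{xx}) = (1/2)(exp(-2*x))((2*exp(2*x)) + (2*exp(2*x)) - (2*exp(2*x))) = 1
Γ^x_{y y} = (1/2) g^{xx} (∂_y g_{xy} + ∂_y g_{xy} - ∂_x g_{yy}) = (1/2)(exp(-2*x))((0) + (0) - (2*exp(2*x))) = -1
Γ^y_{x y} = (1/2) g^{yy} (∂_x g_{yy} + ∂_y g_{yx} - ∂_y g_{xy}) = (1/2)(exp(-2*x))((2*exp(2*x)) + (0) - (0)) = 1
All other Christoffel symbols are zero.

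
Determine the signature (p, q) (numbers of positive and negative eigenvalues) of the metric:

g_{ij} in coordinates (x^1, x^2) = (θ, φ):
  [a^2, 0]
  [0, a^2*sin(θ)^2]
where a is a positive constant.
The metric is diagonal, so its eigenvalues are the diagonal entries: a^2, a^2*sin(θ)^2 (at a generic point, where coordinate-dependent entries are positive).
2 positive, 0 negative.
(2, 0) - Riemannian (positive definite)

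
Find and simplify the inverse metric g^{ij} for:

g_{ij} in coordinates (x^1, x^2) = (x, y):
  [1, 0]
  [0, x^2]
The metric is diagonal, so g^{ij} is diagonal with entries 1/g_{ii}: diag(1, 1/(x^2)).
g^{ij}:
  [1, 0]
  [0, 1/x^2]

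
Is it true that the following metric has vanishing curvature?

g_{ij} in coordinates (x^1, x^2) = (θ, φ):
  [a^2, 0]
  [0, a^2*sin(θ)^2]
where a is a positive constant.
Non-zero Christoffel symbols:
Γ^θ_{φ φ} = -sin(2*θ)/2
Γ^φ_{θ φ} = 1/tan(θ)
Ricci tensor: R_{θθ} = 1, R_{θφ} = 0, R_{φφ} = sin(θ)^2
The Ricci tensor is non-zero, so the Riemann tensor is non-zero: not flat.
No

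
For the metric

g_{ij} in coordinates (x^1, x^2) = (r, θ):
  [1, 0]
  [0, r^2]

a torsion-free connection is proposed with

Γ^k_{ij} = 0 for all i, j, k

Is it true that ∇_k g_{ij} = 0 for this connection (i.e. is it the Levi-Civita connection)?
Using ∇_k g_{ij} = ∂_k g_{ij} - Γ^m_{ki} g_{mj} - Γ^m_{kj} g_{im}:
∇_r g_{θθ} = (2*r) - (0) - (0) = 2*r ≠ 0
So the connection is not metric compatible (it is not the Levi-Civita connection).
No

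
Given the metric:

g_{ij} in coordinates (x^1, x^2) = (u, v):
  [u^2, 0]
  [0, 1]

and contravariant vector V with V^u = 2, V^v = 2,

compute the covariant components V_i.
V_i = g_{ij} V^j:
V_u = (u^2)(2) + (0)(2) = 2*u^2
V_v = (0)(2) + (1)(2) = 2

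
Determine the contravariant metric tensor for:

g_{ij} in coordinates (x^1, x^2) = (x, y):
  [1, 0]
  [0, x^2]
The metric is diagonal, so g^{ij} is diagonal with entries 1/g_{ii}: diag(1, 1/(x^2)).
g^{ij}:
  [1, 0]
  [0, 1/x^2]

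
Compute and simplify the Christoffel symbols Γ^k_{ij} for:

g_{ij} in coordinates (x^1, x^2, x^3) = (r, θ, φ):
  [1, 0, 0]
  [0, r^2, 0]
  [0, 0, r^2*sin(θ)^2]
Using Γ^k_{ij} = (1/2) g^{km} (∂_i g_{mj} + ∂_j g_{mi} - ∂_m g_{ij}); the metric is diagonal, so only the m = k term contributes.
Non-zero symbols (using the symmetry Γ^k_{ij} = Γ^k_{ji}):
Γ^r_{θ θ} = (1/2) g^{rr} (∂_θ g_{rθ} + ∂_θ g_{rθ} - ∂_r g_{θθ}) = (1/2)(1)((0) + (0) - (2*r)) = -r
Γ^r_{φ φ} = (1/2) g^{rr} (∂_φ g_{rφ} + ∂_φ g_{rφ} - ∂_r g_{φφ}) = (1/2)(1)((0) + (0) - (2*r*sin(θ)^2)) = -r*sin(θ)^2
Γ^θ_{r θ} = (1/2) g^{θθ} (∂_r g_{θθ} + ∂_θ g_{θr} - ∂_θ g_{rθ}) = (1/2)(1/r^2)((2*r) + (0) - (0)) = 1/r
Γ^θ_{φ φ} = (1/2) g^{θθ} (∂_φ g_{θφ} + ∂_φ g_{θφ} - ∂_θ g_{φφ}) = (1/2)(1/r^2)((0) + (0) - (r^2*sin(2*θ))) = -sin(2*θ)/2
Γ^φ_{r φ} = (1/2) g^{φφ} (∂_r g_{φφ} + ∂_φ g_{φr} - ∂_φ g_{rφ}) = (1/2)(1/(r^2*sin(θ)^2))((2*r*sin(θ)^2) + (0) - (0)) = 1/r
Γ^φ_{θ φ} = (1/2) g^{φφ} (∂_θ g_{φφ} + ∂_φ g_{φθ} - ∂_φ g_{θφ}) = (1/2)(1/(r^2*sin(θ)^2))((r^2*sin(2*θ)) + (0) - (0)) = 1/tan(θ)
All other Christoffel symbols are zero.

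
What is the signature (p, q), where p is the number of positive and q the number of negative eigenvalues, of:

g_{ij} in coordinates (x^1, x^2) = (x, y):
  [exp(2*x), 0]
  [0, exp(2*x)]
The metric is diagonal, so its eigenvalues are the diagonal entries: exp(2*x), exp(2*x) (at a generic point, where coordinate-dependent entries are positive).
2 positive, 0 negative.
(2, 0) - Riemannian (positive definite)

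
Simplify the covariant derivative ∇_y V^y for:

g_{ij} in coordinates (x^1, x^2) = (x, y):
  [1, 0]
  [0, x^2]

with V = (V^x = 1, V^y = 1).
Non-zero Christoffel symbols:
Γ^x_{y y} = -x
Γ^y_{x y} = 1/x
∇_y V^y = ∂_y V^y + Γ^y_{y j} V^j
  = (0) + (1/x)(1) + (0)(1)
  = 1/x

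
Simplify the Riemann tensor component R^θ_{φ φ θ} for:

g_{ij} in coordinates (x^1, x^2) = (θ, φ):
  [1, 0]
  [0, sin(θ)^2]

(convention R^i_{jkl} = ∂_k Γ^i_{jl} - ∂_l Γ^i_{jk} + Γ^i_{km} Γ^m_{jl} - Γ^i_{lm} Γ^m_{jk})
Non-zero Christoffel symbols (Γ^k_{ij} = Γ^k_{ji}):
Γ^θ_{φ φ} = -sin(2*θ)/2
Γ^φ_{θ φ} = 1/tan(θ)
R^θ_{φ φ θ} = ∂_φ Γ^θ_{φ θ} - ∂_θ Γ^θ_{φ φ} + Γ^θ_{φ m} Γ^m_{φ θ} - Γ^θ_{θ m} Γ^m_{φ φ}
  = (0) - (-cos(2*θ)) + (-cos(θ)^2) - (0) = -sin(θ)^2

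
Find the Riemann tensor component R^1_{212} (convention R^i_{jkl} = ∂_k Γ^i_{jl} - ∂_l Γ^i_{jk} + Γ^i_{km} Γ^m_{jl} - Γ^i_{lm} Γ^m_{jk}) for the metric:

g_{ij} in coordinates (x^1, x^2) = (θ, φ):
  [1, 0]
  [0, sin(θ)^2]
Non-zero Christoffel symbols (Γ^k_{ij} = Γ^k_{ji}):
Γ^θ_{φ φ} = -sin(2*θ)/2
Γ^φ_{θ φ} = 1/tan(θ)
R^θ_{φ θ φ} = ∂_θ Γ^θ_{φ φ} - ∂_φ Γ^θ_{φ θ} + Γ^θ_{θ m} Γ^m_{φ φ} - Γ^θ_{φ m} Γ^m_{φ θ}
  = (-cos(2*θ)) - (0) + (0) - (-cos(θ)^2) = sin(θ)^2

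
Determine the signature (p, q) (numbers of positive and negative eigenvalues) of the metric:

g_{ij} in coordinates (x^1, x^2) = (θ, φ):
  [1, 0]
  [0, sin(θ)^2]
The metric is diagonal, so its eigenvalues are the diagonal entries: 1, sin(θ)^2 (at a generic point, where coordinate-dependent entries are positive).
2 positive, 0 negative.
(2, 0) - Riemannian (positive definite)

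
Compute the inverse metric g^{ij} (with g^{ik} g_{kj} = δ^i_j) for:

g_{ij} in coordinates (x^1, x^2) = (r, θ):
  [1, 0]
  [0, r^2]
The metric is diagonal, so g^{ij} is diagonal with entries 1/g_{ii}: diag(1, 1/(r^2)).
g^{ij}:
  [1, 0]
  [0, 1/r^2]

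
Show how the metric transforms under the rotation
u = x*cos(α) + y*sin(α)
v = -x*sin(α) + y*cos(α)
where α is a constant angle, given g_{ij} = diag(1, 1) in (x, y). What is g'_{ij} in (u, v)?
Invert the transformation: x = u*cos(α) - v*sin(α), y = u*sin(α) + v*cos(α)
g'_{ij} = (∂x^k/∂x'^i)(∂x^l/∂x'^j) g_{kl}; with g_{kl} = δ_{kl} this is Σ_k (∂x^k/∂x'^i)(∂x^k/∂x'^j).
Jacobian: ∂x/∂u = cos(α), ∂x/∂v = -sin(α), ∂y/∂u = sin(α), ∂y/∂v = cos(α)
g'_{uu} = (cos(α))(cos(α)) + (sin(α))(sin(α)) = 1
g'_{uv} = (cos(α))(-sin(α)) + (sin(α))(cos(α)) = 0
g'_{vv} = (-sin(α))(-sin(α)) + (cos(α))(cos(α)) = 1
g'_{ij} = diag(1, 1)
The Euclidean metric is invariant under rotations.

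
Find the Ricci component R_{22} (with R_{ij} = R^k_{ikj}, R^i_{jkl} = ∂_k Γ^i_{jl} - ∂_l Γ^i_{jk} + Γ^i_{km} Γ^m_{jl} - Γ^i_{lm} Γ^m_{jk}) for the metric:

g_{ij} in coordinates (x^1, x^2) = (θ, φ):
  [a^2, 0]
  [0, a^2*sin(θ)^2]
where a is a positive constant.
Non-zero Christoffel symbols (Γ^k_{ij} = Γ^k_{ji}):
Γ^θ_{φ φ} = -sin(2*θ)/2
Γ^φ_{θ φ} = 1/tan(θ)
R^θ_{φ θ φ} = ∂_θ Γ^θ_{φ φ} - ∂_φ Γ^θ_{φ θ} + Γ^θ_{θ m} Γ^m_{φ φ} - Γ^θ_{φ m} Γ^m_{φ θ}
  = (-cos(2*θ)) - (0) + (0) - (-cos(θ)^2) = sin(θ)^2
R^φ_{φ φ φ} = 0 (a repeated index in an antisymmetric pair)
R_{φφ} = R^θ_{φ θ φ} + R^φ_{φ φ φ} = (sin(θ)^2) + (0) = sin(θ)^2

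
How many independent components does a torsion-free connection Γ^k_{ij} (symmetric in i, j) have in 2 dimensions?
Γ^k_{ij} has n choices for the upper index and n(n+1)/2 independent symmetric lower index pairs.
Total = 2 × 2×3/2 = 2 × 3 = 6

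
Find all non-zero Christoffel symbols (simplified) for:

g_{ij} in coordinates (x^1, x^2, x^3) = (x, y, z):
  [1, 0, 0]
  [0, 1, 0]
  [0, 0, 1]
Using Γ^k_{ij} = (1/2) g^{km} (∂_i g_{mj} + ∂_j g_{mi} - ∂_m g_{ij}); the metric is diagonal, so only the m = k term contributes.
Every metric component is constant, so all ∂_m g_{ij} = 0 and every Christoffel symbol vanishes.
All Christoffel symbols are zero.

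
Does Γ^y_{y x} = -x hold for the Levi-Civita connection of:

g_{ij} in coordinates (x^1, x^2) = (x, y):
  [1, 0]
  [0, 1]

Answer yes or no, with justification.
Γ^y_{y x} = (1/2) g^{yy} (∂_y g_{yx} + ∂_x g_{yy} - ∂_y g_{yx}) = (1/2)(1)((0) + (0) - (0)) = 0
This differs from the proposed value -x.
No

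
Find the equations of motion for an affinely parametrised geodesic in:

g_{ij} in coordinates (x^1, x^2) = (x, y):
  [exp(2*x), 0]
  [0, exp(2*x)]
Geodesic equation: d^2x^k/dλ^2 + Γ^k_{ij} (dx^i/dλ)(dx^j/dλ) = 0.
Non-zero Christoffel symbols:
Γ^x_{x x} = 1
Γ^x_{y y} = -1
Γ^y_{x y} = 1
Substituting (the symmetric pair Γ^k_{ij}, Γ^k_{ji} combines into a factor 2):
d^2x/dλ^2 + (dx/dλ)^2 - (dy/dλ)^2 = 0
d^2y/dλ^2 + 2 (dx/dλ)(dy/dλ) = 0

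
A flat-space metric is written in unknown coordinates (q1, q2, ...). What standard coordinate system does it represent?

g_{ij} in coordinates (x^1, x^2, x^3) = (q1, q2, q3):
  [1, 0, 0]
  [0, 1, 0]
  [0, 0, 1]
All components are constant and the metric is the identity, i.e. orthonormal rectilinear coordinates.
Cartesian (3D) coordinates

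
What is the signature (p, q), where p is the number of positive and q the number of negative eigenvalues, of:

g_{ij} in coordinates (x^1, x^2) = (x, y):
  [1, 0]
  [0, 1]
The metric is diagonal, so its eigenvalues are the diagonal entries: 1, 1 (at a generic point, where coordinate-dependent entries are positive).
2 positive, 0 negative.
(2, 0) - Riemannian (positive definite)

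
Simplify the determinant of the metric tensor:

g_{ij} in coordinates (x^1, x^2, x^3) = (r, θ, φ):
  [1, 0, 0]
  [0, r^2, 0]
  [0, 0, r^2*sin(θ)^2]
Diagonal metric: det(g) = g_{11}·g_{22}·g_{33}
= (1)·(r^2)·(r^2*sin(θ)^2)
det(g) = r^4*sin(θ)^2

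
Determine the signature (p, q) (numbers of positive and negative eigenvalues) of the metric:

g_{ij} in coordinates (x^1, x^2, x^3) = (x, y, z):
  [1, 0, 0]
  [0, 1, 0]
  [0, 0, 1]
The metric is diagonal, so its eigenvalues are the diagonal entries: 1, 1, 1 (at a generic point, where coordinate-dependent entries are positive).
3 positive, 0 negative.
(3, 0) - Riemannian (positive definite)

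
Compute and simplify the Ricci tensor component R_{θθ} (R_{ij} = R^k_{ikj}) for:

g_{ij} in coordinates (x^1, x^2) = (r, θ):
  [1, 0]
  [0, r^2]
Non-zero Christoffel symbols (Γ^k_{ij} = Γ^k_{ji}):
Γ^r_{θ θ} = -r
Γ^θ_{r θ} = 1/r
R^r_{θ r θ} = ∂_r Γ^r_{θ θ} - ∂_θ Γ^r_{θ r} + Γ^r_{r m} Γ^m_{θ θ} - Γ^r_{θ m} Γ^m_{θ r}
  = (-1) - (0) + (0) - (-1) = 0
R^θ_{θ θ θ} = 0 (a repeated index in an antisymmetric pair)
R_{θθ} = R^r_{θ r θ} + R^θ_{θ θ θ} = (0) + (0) = 0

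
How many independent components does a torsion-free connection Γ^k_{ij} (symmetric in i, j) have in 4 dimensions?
Γ^k_{ij} has n choices for the upper index and n(n+1)/2 independent symmetric lower index pairs.
Total = 4 × 4×5/2 = 4 × 10 = 40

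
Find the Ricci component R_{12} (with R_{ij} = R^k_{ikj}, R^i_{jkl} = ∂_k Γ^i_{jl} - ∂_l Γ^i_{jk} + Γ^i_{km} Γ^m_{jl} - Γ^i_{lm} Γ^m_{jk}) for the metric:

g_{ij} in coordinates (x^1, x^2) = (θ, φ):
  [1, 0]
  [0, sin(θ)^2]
Non-zero Christoffel symbols (Γ^k_{ij} = Γ^k_{ji}):
Γ^θ_{φ φ} = -sin(2*θ)/2
Γ^φ_{θ φ} = 1/tan(θ)
R^θ_{θ θ φ} = 0 (a repeated index in an antisymmetric pair)
R^φ_{θ φ φ} = 0 (a repeated index in an antisymmetric pair)
R_{θφ} = R^θ_{θ θ φ} + R^φ_{θ φ φ} = (0) + (0) = 0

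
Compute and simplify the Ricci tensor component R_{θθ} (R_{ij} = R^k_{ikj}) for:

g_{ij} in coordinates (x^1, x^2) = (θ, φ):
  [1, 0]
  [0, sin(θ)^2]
Non-zero Christoffel symbols (Γ^k_{ij} = Γ^k_{ji}):
Γ^θ_{φ φ} = -sin(2*θ)/2
Γ^φ_{θ φ} = 1/tan(θ)
R^θ_{θ θ θ} = 0 (a repeated index in an antisymmetric pair)
R^φ_{θ φ θ} = ∂_φ Γ^φ_{θ θ} - ∂_θ Γ^φ_{θ φ} + Γ^φ_{φ m} Γ^m_{θ θ} - Γ^φ_{θ m} Γ^m_{θ φ}
  = (0) - (-1/sin(θ)^2) + (0) - (1/tan(θ)^2) = 1
R_{θθ} = R^θ_{θ θ θ} + R^φ_{θ φ θ} = (0) + (1) = 1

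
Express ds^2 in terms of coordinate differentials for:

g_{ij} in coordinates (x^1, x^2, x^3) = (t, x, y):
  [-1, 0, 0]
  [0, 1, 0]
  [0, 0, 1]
ds^2 = g_{ij} dx^i dx^j; only the non-zero components contribute.
ds^2 = -dt^2 + dx^2 + dy^2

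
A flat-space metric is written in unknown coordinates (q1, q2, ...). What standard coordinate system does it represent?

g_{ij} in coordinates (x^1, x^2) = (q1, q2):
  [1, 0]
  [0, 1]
All components are constant and the metric is the identity, i.e. orthonormal rectilinear coordinates.
Cartesian (2D) coordinates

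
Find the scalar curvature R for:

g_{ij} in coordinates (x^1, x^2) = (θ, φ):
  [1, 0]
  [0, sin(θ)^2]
Non-zero Christoffel symbols (Γ^k_{ij} = Γ^k_{ji}):
Γ^θ_{φ φ} = -sin(2*θ)/2
Γ^φ_{θ φ} = 1/tan(θ)
Ricci tensor (R_{ij} = R^k_{ikj}): R_{θθ} = 1, R_{θφ} = 0, R_{φφ} = sin(θ)^2
Inverse metric: g^{θθ} = 1, g^{φφ} = 1/sin(θ)^2
R = g^{ij} R_{ij} = (1)(1) + (1/sin(θ)^2)(sin(θ)^2) = 2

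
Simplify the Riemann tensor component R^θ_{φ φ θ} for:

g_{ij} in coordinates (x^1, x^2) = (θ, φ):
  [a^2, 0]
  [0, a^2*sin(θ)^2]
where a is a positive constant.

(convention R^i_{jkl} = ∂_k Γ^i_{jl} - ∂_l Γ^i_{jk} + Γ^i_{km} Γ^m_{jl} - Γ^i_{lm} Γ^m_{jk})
Non-zero Christoffel symbols (Γ^k_{ij} = Γ^k_{ji}):
Γ^θ_{φ φ} = -sin(2*θ)/2
Γ^φ_{θ φ} = 1/tan(θ)
R^θ_{φ φ θ} = ∂_φ Γ^θ_{φ θ} - ∂_θ Γ^θ_{φ φ} + Γ^θ_{φ m} Γ^m_{φ θ} - Γ^θ_{θ m} Γ^m_{φ φ}
  = (0) - (-cos(2*θ)) + (-cos(θ)^2) - (0) = -sin(θ)^2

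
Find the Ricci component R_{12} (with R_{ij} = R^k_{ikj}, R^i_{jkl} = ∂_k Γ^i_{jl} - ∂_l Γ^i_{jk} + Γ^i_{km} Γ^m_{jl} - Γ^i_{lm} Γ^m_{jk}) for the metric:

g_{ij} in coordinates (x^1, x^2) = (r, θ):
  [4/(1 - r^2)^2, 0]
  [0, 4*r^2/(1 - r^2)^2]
Non-zero Christoffel symbols (Γ^k_{ij} = Γ^k_{ji}):
Γ^r_{r r} = 2*r/(1 - r^2)
Γ^r_{θ θ} = (r^3 + r)/(r^2 - 1)
Γ^θ_{r θ} = (-r^2 - 1)/(r^3 - r)
R^r_{r r θ} = 0 (a repeated index in an antisymmetric pair)
R^θ_{r θ θ} = 0 (a repeated index in an antisymmetric pair)
R_{rθ} = R^r_{r r θ} + R^θ_{r θ θ} = (0) + (0) = 0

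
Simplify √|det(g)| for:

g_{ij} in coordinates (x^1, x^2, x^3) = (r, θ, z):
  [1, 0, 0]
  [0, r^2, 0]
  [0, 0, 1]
det(g) = r^2
√|det(g)| = r
Volume element: dV = r dr dθ dz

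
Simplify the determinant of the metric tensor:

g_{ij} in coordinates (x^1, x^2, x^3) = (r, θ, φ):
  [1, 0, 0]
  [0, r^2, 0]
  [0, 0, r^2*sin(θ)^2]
Diagonal metric: det(g) = g_{11}·g_{22}·g_{33}
= (1)·(r^2)·(r^2*sin(θ)^2)
det(g) = r^4*sin(θ)^2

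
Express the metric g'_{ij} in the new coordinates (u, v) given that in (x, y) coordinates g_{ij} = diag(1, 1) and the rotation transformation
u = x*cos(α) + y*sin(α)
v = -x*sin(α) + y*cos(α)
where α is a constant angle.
Invert the transformation: x = u*cos(α) - v*sin(α), y = u*sin(α) + v*cos(α)
g'_{ij} = (∂x^k/∂x'^i)(∂x^l/∂x'^j) g_{kl}; with g_{kl} = δ_{kl} this is Σ_k (∂x^k/∂x'^i)(∂x^k/∂x'^j).
Jacobian: ∂x/∂u = cos(α), ∂x/∂v = -sin(α), ∂y/∂u = sin(α), ∂y/∂v = cos(α)
g'_{uu} = (cos(α))(cos(α)) + (sin(α))(sin(α)) = 1
g'_{uv} = (cos(α))(-sin(α)) + (sin(α))(cos(α)) = 0
g'_{vv} = (-sin(α))(-sin(α)) + (cos(α))(cos(α)) = 1
g'_{ij} = diag(1, 1)
The Euclidean metric is invariant under rotations.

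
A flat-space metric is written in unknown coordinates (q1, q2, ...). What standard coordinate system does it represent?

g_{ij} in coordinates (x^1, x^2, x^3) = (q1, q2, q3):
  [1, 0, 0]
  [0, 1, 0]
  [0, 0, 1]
All components are constant and the metric is the identity, i.e. orthonormal rectilinear coordinates.
Cartesian (3D) coordinates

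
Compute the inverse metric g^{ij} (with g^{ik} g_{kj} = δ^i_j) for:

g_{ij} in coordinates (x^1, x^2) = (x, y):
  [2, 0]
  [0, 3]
The metric is diagonal, so g^{ij} is diagonal with entries 1/g_{ii}: diag(1/2, 1/3).
g^{ij}:
  [1/2, 0]
  [0, 1/3]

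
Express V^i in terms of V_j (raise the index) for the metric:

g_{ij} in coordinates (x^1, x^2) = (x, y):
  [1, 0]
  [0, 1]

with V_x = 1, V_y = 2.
Inverse metric (diagonal): g^{xx} = 1, g^{yy} = 1
V^i = g^{ij} V_j:
V^x = (1)(1) + (0)(2) = 1
V^y = (0)(1) + (1)(2) = 2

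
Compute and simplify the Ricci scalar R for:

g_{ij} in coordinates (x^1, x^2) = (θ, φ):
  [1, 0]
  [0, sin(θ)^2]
Non-zero Christoffel symbols (Γ^k_{ij} = Γ^k_{ji}):
Γ^θ_{φ φ} = -sin(2*θ)/2
Γ^φ_{θ φ} = 1/tan(θ)
Ricci tensor (R_{ij} = R^k_{ikj}): R_{θθ} = 1, R_{θφ} = 0, R_{φφ} = sin(θ)^2
Inverse metric: g^{θθ} = 1, g^{φφ} = 1/sin(θ)^2
R = g^{ij} R_{ij} = (1)(1) + (1/sin(θ)^2)(sin(θ)^2) = 2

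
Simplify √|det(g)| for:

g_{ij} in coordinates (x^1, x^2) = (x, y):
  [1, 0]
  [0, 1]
det(g) = 1
√|det(g)| = 1
Volume element: dV = 1 dx dy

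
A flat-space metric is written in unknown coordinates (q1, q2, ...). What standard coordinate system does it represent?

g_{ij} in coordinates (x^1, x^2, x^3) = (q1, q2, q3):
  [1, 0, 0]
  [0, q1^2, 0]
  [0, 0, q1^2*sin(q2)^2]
The line element ds^2 = dq1^2 + q1^2 dq2^2 + q1^2 sin(q2)^2 dq3^2 is dr^2 + r^2 dθ^2 + r^2 sin(θ)^2 dφ^2 with q1 = r, q2 = θ, q3 = φ.
spherical coordinates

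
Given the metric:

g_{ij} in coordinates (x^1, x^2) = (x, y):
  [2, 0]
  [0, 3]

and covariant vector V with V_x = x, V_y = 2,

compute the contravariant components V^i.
Inverse metric (diagonal): g^{xx} = 1/2, g^{yy} = 1/3
V^i = g^{ij} V_j:
V^x = (1/2)(x) + (0)(2) = x/2
V^y = (0)(x) + (1/3)(2) = 2/3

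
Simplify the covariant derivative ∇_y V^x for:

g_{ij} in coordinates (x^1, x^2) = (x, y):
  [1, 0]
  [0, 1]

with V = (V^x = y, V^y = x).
All Christoffel symbols are zero.
∇_y V^x = ∂_y V^x + Γ^x_{y j} V^j
  = (1) + (0)(y) + (0)(x)
  = 1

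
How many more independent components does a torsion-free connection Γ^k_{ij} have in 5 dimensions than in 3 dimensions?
Independent components in n dimensions: n × n(n+1)/2 = n^2(n+1)/2.
5D: 5 × 15 = 75
3D: 3 × 6 = 18
Difference = 75 - 18 = 57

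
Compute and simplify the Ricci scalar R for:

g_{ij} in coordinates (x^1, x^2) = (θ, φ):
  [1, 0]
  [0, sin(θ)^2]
Non-zero Christoffel symbols (Γ^k_{ij} = Γ^k_{ji}):
Γ^θ_{φ φ} = -sin(2*θ)/2
Γ^φ_{θ φ} = 1/tan(θ)
Ricci tensor (R_{ij} = R^k_{ikj}): R_{θθ} = 1, R_{θφ} = 0, R_{φφ} = sin(θ)^2
Inverse metric: g^{θθ} = 1, g^{φφ} = 1/sin(θ)^2
R = g^{ij} R_{ij} = (1)(1) + (1/sin(θ)^2)(sin(θ)^2) = 2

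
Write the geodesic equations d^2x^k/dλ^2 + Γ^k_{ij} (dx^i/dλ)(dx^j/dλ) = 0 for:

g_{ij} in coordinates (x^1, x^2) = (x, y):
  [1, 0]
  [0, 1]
Geodesic equation: d^2x^k/dλ^2 + Γ^k_{ij} (dx^i/dλ)(dx^j/dλ) = 0.
All Christoffel symbols vanish, so the geodesics are straight lines:
d^2x/dλ^2 = 0
d^2y/dλ^2 = 0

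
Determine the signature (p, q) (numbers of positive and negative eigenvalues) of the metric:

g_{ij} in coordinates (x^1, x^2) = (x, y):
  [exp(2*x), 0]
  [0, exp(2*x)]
The metric is diagonal, so its eigenvalues are the diagonal entries: exp(2*x), exp(2*x) (at a generic point, where coordinate-dependent entries are positive).
2 positive, 0 negative.
(2, 0) - Riemannian (positive definite)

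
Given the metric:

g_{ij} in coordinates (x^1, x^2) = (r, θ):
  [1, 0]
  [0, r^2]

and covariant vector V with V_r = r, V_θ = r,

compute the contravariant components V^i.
Inverse metric (diagonal): g^{rr} = 1, g^{θθ} = 1/r^2
V^i = g^{ij} V_j:
V^r = (1)(r) + (0)(r) = r
V^θ = (0)(r) + (1/r^2)(r) = 1/r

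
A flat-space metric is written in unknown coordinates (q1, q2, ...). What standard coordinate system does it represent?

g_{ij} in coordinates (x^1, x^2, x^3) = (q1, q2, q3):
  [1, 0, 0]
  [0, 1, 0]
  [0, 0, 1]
All components are constant and the metric is the identity, i.e. orthonormal rectilinear coordinates.
Cartesian (3D) coordinates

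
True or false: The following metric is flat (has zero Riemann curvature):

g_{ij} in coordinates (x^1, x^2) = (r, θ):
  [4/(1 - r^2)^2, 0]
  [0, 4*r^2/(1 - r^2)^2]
Non-zero Christoffel symbols:
Γ^r_{r r} = 2*r/(1 - r^2)
Γ^r_{θ θ} = (r^3 + r)/(r^2 - 1)
Γ^θ_{r θ} = (-r^2 - 1)/(r^3 - r)
Ricci tensor: R_{rr} = -4/(r^2 - 1)^2, R_{rθ} = 0, R_{θθ} = -4*r^2/(r^2 - 1)^2
The Ricci tensor is non-zero, so the Riemann tensor is non-zero: not flat.
False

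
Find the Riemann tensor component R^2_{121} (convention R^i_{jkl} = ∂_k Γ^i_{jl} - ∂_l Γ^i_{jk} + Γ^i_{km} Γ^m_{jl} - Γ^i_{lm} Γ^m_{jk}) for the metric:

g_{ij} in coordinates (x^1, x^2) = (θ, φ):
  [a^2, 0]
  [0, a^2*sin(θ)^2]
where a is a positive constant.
Non-zero Christoffel symbols (Γ^k_{ij} = Γ^k_{ji}):
Γ^θ_{φ φ} = -sin(2*θ)/2
Γ^φ_{θ φ} = 1/tan(θ)
R^φ_{θ φ θ} = ∂_φ Γ^φ_{θ θ} - ∂_θ Γ^φ_{θ φ} + Γ^φ_{φ m} Γ^m_{θ θ} - Γ^φ_{θ m} Γ^m_{θ φ}
  = (0) - (-1/sin(θ)^2) + (0) - (1/tan(θ)^2) = 1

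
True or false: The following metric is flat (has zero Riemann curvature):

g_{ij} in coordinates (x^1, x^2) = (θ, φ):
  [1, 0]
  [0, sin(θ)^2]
Non-zero Christoffel symbols:
Γ^θ_{φ φ} = -sin(2*θ)/2
Γ^φ_{θ φ} = 1/tan(θ)
Ricci tensor: R_{θθ} = 1, R_{θφ} = 0, R_{φφ} = sin(θ)^2
The Ricci tensor is non-zero, so the Riemann tensor is non-zero: not flat.
False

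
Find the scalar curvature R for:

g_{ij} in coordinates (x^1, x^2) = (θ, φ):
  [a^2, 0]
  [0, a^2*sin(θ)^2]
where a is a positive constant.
Non-zero Christoffel symbols (Γ^k_{ij} = Γ^k_{ji}):
Γ^θ_{φ φ} = -sin(2*θ)/2
Γ^φ_{θ φ} = 1/tan(θ)
Ricci tensor (R_{ij} = R^k_{ikj}): R_{θθ} = 1, R_{θφ} = 0, R_{φφ} = sin(θ)^2
Inverse metric: g^{θθ} = 1/a^2, g^{φφ} = 1/(a^2*sin(θ)^2)
R = g^{ij} R_{ij} = (1/a^2)(1) + (1/(a^2*sin(θ)^2))(sin(θ)^2) = 2/a^2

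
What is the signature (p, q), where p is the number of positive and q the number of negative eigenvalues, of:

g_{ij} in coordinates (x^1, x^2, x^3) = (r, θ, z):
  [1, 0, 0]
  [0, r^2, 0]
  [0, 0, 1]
The metric is diagonal, so its eigenvalues are the diagonal entries: 1, r^2, 1 (at a generic point, where coordinate-dependent entries are positive).
3 positive, 0 negative.
(3, 0) - Riemannian (positive definite)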